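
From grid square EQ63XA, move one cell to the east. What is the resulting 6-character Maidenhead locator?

Longitude subsquare x = 23; +1 → 24, wraps to 0 = a, carry into square.
Longitude square 6; +1 → 7.
The latitude characters are unchanged.

EQ73aa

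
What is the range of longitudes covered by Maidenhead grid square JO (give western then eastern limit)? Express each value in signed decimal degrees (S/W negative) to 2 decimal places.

Field J=9, O=14: +9·20° lon, +14·10° lat → SW at lon 0°, lat 50°.
Cell spans 20° lon × 10° lat.
west 0.00, east 20.00.

0.00, 20.00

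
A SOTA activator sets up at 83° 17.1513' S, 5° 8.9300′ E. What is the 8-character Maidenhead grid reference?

Shift to the Maidenhead origin (180°W, 90°S): lon 185.14883, lat 6.71415.
Field: lon ⌊185.14883/20⌋ = 9 → J; lat ⌊6.71415/10⌋ = 0 → A.
Square: lon ⌊5.14883/2⌋ = 2; lat ⌊6.71415/1⌋ = 6.
Subsquare: lon ⌊1.14883/0.0833333⌋ = 13 → n; lat ⌊0.71415/0.0416667⌋ = 17 → r.
Extended square: lon ⌊0.06550/0.00833333⌋ = 7; lat ⌊0.00581/0.00416667⌋ = 1.

JA26nr71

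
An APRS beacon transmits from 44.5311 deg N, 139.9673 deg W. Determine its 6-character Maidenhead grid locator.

CN04am

Add 180° to longitude and 90° to latitude: 40.0327, 134.5311.
Field: 40.0327/20 → 2 → C, 134.5311/10 → 13 → N; chars CN.
Square: 0.0327/2 → 0, 4.5311/1 → 4; chars 04.
Subsquare: 0.0327/0.0833333 → 0 → a, 0.5311/0.0416667 → 12 → m; chars am.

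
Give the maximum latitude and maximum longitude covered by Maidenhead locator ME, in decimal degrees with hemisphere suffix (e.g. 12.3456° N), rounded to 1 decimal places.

40.0° S, 80.0° E

Field M=12, E=4: +12·20° lon, +4·10° lat → SW at lon 60°, lat -50°.
Cell spans 20° lon × 10° lat. NE corner is SW corner plus one full cell.
latitude 40.0° S, longitude 80.0° E.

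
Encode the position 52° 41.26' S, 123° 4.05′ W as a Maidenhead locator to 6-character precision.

Add 180° to longitude and 90° to latitude: 56.9325, 37.3123.
Field: 56.9325/20 → 2 → C, 37.3123/10 → 3 → D; chars CD.
Square: 16.9325/2 → 8, 7.3123/1 → 7; chars 87.
Subsquare: 0.9325/0.0833333 → 11 → l, 0.3123/0.0416667 → 7 → h; chars lh.

CD87lh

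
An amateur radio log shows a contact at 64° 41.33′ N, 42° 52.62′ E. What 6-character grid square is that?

Add 180° to longitude and 90° to latitude: 222.8770, 154.6888.
Field (20°×10°, letters A–R): lon ⌊222.8770/20⌋ = 11 → L; lat ⌊154.6888/10⌋ = 15 → P.
Square (2°×1°, digits 0–9): lon ⌊2.8770/2⌋ = 1; lat ⌊4.6888/1⌋ = 4.
Subsquare (5′×2.5′, letters a–x): lon ⌊0.8770/0.0833333⌋ = 10 → k; lat ⌊0.6888/0.0416667⌋ = 16 → q.

LP14kq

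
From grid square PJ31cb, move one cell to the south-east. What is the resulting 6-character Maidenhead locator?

PJ31da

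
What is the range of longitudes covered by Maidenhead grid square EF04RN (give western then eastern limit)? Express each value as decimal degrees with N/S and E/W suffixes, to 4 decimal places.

Field E=4, F=5: +4·20° lon, +5·10° lat → SW at lon -100°, lat -40°.
Square 0, 4: +0·2° lon, +4·1° lat → SW at lon -100°, lat -36°.
Subsquare r=17, n=13: +17·0.0833333° lon, +13·0.0416667° lat → SW at lon -98.5833°, lat -35.4583°.
Cell spans 0.0833333° lon × 0.0416667° lat.
west 98.5833° W, east 98.5000° W.

98.5833° W, 98.5000° W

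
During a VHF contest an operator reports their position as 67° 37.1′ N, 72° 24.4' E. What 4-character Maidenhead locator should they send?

MP67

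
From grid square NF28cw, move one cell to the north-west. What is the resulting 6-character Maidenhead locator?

Longitude subsquare c = 2; −1 → 1 = b.
Latitude subsquare w = 22; +1 → 23 = x.

NF28bx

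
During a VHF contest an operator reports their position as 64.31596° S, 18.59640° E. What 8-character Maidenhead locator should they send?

Shift to the Maidenhead origin (180°W, 90°S): lon 198.59640, lat 25.68404.
Field (20°×10°, letters A–R): 198.59640/20 → 9 → J, 25.68404/10 → 2 → C; chars JC.
Square (2°×1°, digits 0–9): 18.59640/2 → 9, 5.68404/1 → 5; chars 95.
Subsquare (5′×2.5′, letters a–x): 0.59640/0.0833333 → 7 → h, 0.68404/0.0416667 → 16 → q; chars hq.
Extended square (30″×15″, digits 0–9): 0.01307/0.00833333 → 1, 0.01737/0.00416667 → 4; chars 14.

JC95hq14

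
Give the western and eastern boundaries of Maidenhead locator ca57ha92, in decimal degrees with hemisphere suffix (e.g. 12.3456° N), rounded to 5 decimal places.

Field C=2, A=0: +2·20° lon, +0·10° lat → SW at lon -140°, lat -90°.
Square 5, 7: +5·2° lon, +7·1° lat → SW at lon -130°, lat -83°.
Subsquare h=7, a=0: +7·0.0833333° lon, +0·0.0416667° lat → SW at lon -129.417°, lat -83°.
Extended square 9, 2: +9·0.00833333° lon, +2·0.00416667° lat → SW at lon -129.342°, lat -82.9917°.
Cell spans 0.00833333° lon × 0.00416667° lat.
west 129.34167° W, east 129.33333° W.

129.34167° W, 129.33333° W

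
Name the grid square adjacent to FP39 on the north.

FQ30

Latitude square 9; +1 → 10, wraps to 0, carry into field.
Latitude field P = 15; +1 → 16 = Q.
The longitude characters are unchanged.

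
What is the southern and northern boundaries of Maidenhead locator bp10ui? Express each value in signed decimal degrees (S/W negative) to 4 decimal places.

Field B=1, P=15: +1·20° lon, +15·10° lat → SW at lon -160°, lat 60°.
Square 1, 0: +1·2° lon, +0·1° lat → SW at lon -158°, lat 60°.
Subsquare u=20, i=8: +20·0.0833333° lon, +8·0.0416667° lat → SW at lon -156.333°, lat 60.3333°.
Cell spans 0.0833333° lon × 0.0416667° lat.
south 60.3333, north 60.3750.

60.3333, 60.3750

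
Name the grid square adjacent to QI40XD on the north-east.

QI50ae

Longitude subsquare x = 23; +1 → 24, wraps to 0 = a, carry into square.
Longitude square 4; +1 → 5.
Latitude subsquare d = 3; +1 → 4 = e.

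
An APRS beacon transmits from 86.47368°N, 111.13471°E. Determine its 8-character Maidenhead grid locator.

Offset from 180°W / 90°S: lon 291.13471°, lat 176.47368°.
Field (20°×10°, letters A–R): lon ⌊291.13471/20⌋ = 14 → O; lat ⌊176.47368/10⌋ = 17 → R.
Square (2°×1°, digits 0–9): lon ⌊11.13471/2⌋ = 5; lat ⌊6.47368/1⌋ = 6.
Subsquare (5′×2.5′, letters a–x): lon ⌊1.13471/0.0833333⌋ = 13 → n; lat ⌊0.47368/0.0416667⌋ = 11 → l.
Extended square (30″×15″, digits 0–9): lon ⌊0.05138/0.00833333⌋ = 6; lat ⌊0.01535/0.00416667⌋ = 3.

OR56nl63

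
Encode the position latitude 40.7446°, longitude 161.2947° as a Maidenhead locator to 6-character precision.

RN00pr

Add 180° to longitude and 90° to latitude: 341.2947, 130.7446.
Field (20°×10°, letters A–R): 341.2947/20 → 17 → R, 130.7446/10 → 13 → N; chars RN.
Square (2°×1°, digits 0–9): 1.2947/2 → 0, 0.7446/1 → 0; chars 00.
Subsquare (5′×2.5′, letters a–x): 1.2947/0.0833333 → 15 → p, 0.7446/0.0416667 → 17 → r; chars pr.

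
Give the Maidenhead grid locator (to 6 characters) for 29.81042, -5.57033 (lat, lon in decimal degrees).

Add 180° to longitude and 90° to latitude: 174.4297, 119.8104.
Field (20°×10°, letters A–R): 174.4297/20 → 8 → I, 119.8104/10 → 11 → L; chars IL.
Square (2°×1°, digits 0–9): 14.4297/2 → 7, 9.8104/1 → 9; chars 79.
Subsquare (5′×2.5′, letters a–x): 0.4297/0.0833333 → 5 → f, 0.8104/0.0416667 → 19 → t; chars ft.

IL79ft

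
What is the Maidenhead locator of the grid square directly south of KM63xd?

Latitude subsquare d = 3; −1 → 2 = c.
The longitude characters are unchanged.

KM63xc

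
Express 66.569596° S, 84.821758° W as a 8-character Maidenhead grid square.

EC73ok13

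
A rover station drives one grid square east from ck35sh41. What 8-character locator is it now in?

CK35sh51

Longitude extended square 4; +1 → 5.
The latitude characters are unchanged.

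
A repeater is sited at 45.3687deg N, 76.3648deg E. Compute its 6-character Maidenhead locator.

MN85ei

Offset from 180°W / 90°S: lon 256.3648°, lat 135.3687°.
Field: lon ⌊256.3648/20⌋ = 12 → M; lat ⌊135.3687/10⌋ = 13 → N.
Square: lon ⌊16.3648/2⌋ = 8; lat ⌊5.3687/1⌋ = 5.
Subsquare: lon ⌊0.3648/0.0833333⌋ = 4 → e; lat ⌊0.3687/0.0416667⌋ = 8 → i.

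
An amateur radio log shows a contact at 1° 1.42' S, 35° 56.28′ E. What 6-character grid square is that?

Shift to the Maidenhead origin (180°W, 90°S): lon 215.9380, lat 88.9763.
Field: 215.9380/20 → 10 → K, 88.9763/10 → 8 → I; chars KI.
Square: 15.9380/2 → 7, 8.9763/1 → 8; chars 78.
Subsquare: 1.9380/0.0833333 → 23 → x, 0.9763/0.0416667 → 23 → x; chars xx.

KI78xx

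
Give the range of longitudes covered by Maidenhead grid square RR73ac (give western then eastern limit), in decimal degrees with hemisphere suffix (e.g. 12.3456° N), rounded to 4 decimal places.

174.0000° E, 174.0833° E

Field R=17, R=17: +17·20° lon, +17·10° lat → SW at lon 160°, lat 80°.
Square 7, 3: +7·2° lon, +3·1° lat → SW at lon 174°, lat 83°.
Subsquare a=0, c=2: +0·0.0833333° lon, +2·0.0416667° lat → SW at lon 174°, lat 83.0833°.
Cell spans 0.0833333° lon × 0.0416667° lat.
west 174.0000° E, east 174.0833° E.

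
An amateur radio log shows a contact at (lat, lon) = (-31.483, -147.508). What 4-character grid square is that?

BF68

Offset from 180°W / 90°S: lon 32.49°, lat 58.52°.
Field: lon ⌊32.49/20⌋ = 1 → B; lat ⌊58.52/10⌋ = 5 → F.
Square: lon ⌊12.49/2⌋ = 6; lat ⌊8.52/1⌋ = 8.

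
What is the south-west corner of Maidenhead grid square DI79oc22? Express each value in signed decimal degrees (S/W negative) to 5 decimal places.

-0.90833, -104.81667

Field D=3, I=8: +3·20° lon, +8·10° lat → SW at lon -120°, lat -10°.
Square 7, 9: +7·2° lon, +9·1° lat → SW at lon -106°, lat -1°.
Subsquare o=14, c=2: +14·0.0833333° lon, +2·0.0416667° lat → SW at lon -104.833°, lat -0.916667°.
Extended square 2, 2: +2·0.00833333° lon, +2·0.00416667° lat → SW at lon -104.817°, lat -0.908333°.
latitude -0.90833, longitude -104.81667.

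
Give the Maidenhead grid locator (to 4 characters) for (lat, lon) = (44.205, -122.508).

CN84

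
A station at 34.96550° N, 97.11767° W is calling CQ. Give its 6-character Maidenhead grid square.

EM14kx

Offset from 180°W / 90°S: lon 82.8823°, lat 124.9655°.
Field: 82.8823/20 → 4 → E, 124.9655/10 → 12 → M; chars EM.
Square: 2.8823/2 → 1, 4.9655/1 → 4; chars 14.
Subsquare: 0.8823/0.0833333 → 10 → k, 0.9655/0.0416667 → 23 → x; chars kx.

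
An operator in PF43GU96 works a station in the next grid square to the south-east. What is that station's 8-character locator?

PF43hu05

Longitude extended square 9; +1 → 10, wraps to 0, carry into subsquare.
Longitude subsquare g = 6; +1 → 7 = h.
Latitude extended square 6; −1 → 5.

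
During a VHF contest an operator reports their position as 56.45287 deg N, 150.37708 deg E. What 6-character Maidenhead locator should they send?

Shift to the Maidenhead origin (180°W, 90°S): lon 330.3771, lat 146.4529.
Field: 330.3771/20 → 16 → Q, 146.4529/10 → 14 → O; chars QO.
Square: 10.3771/2 → 5, 6.4529/1 → 6; chars 56.
Subsquare: 0.3771/0.0833333 → 4 → e, 0.4529/0.0416667 → 10 → k; chars ek.

QO56ek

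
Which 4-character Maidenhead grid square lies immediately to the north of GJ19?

Latitude square 9; +1 → 10, wraps to 0, carry into field.
Latitude field J = 9; +1 → 10 = K.
The longitude characters are unchanged.

GK10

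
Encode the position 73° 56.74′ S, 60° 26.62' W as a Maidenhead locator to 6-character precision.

FB96sb

Offset from 180°W / 90°S: lon 119.5563°, lat 16.0543°.
Field: lon ⌊119.5563/20⌋ = 5 → F; lat ⌊16.0543/10⌋ = 1 → B.
Square: lon ⌊19.5563/2⌋ = 9; lat ⌊6.0543/1⌋ = 6.
Subsquare: lon ⌊1.5563/0.0833333⌋ = 18 → s; lat ⌊0.0543/0.0416667⌋ = 1 → b.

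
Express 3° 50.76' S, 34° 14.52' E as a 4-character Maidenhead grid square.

KI76

Shift to the Maidenhead origin (180°W, 90°S): lon 214.24, lat 86.15.
Field: 214.24/20 → 10 → K, 86.15/10 → 8 → I; chars KI.
Square: 14.24/2 → 7, 6.15/1 → 6; chars 76.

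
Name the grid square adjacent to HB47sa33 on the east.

Longitude extended square 3; +1 → 4.
The latitude characters are unchanged.

HB47sa43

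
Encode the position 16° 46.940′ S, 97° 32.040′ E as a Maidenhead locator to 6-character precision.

Offset from 180°W / 90°S: lon 277.5340°, lat 73.2177°.
Field: 277.5340/20 → 13 → N, 73.2177/10 → 7 → H; chars NH.
Square: 17.5340/2 → 8, 3.2177/1 → 3; chars 83.
Subsquare: 1.5340/0.0833333 → 18 → s, 0.2177/0.0416667 → 5 → f; chars sf.

NH83sf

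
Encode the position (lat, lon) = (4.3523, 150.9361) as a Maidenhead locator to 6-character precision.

QJ54li

Add 180° to longitude and 90° to latitude: 330.9361, 94.3523.
Field (20°×10°, letters A–R): 330.9361/20 → 16 → Q, 94.3523/10 → 9 → J; chars QJ.
Square (2°×1°, digits 0–9): 10.9361/2 → 5, 4.3523/1 → 4; chars 54.
Subsquare (5′×2.5′, letters a–x): 0.9361/0.0833333 → 11 → l, 0.3523/0.0416667 → 8 → i; chars li.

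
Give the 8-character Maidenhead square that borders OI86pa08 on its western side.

Longitude extended square 0; −1 → -1, wraps to 9, carry into subsquare.
Longitude subsquare p = 15; −1 → 14 = o.
The latitude characters are unchanged.

OI86oa98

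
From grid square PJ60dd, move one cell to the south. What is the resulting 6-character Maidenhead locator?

Latitude subsquare d = 3; −1 → 2 = c.
The longitude characters are unchanged.

PJ60dc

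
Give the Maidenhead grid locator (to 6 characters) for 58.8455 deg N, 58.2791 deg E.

Offset from 180°W / 90°S: lon 238.2791°, lat 148.8455°.
Field: lon ⌊238.2791/20⌋ = 11 → L; lat ⌊148.8455/10⌋ = 14 → O.
Square: lon ⌊18.2791/2⌋ = 9; lat ⌊8.8455/1⌋ = 8.
Subsquare: lon ⌊0.2791/0.0833333⌋ = 3 → d; lat ⌊0.8455/0.0416667⌋ = 20 → u.

LO98du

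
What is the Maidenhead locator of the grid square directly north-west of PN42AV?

PN32xw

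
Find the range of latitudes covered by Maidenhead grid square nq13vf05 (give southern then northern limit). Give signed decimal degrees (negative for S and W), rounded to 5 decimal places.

73.22917, 73.23333

Field N=13, Q=16: +13·20° lon, +16·10° lat → SW at lon 80°, lat 70°.
Square 1, 3: +1·2° lon, +3·1° lat → SW at lon 82°, lat 73°.
Subsquare v=21, f=5: +21·0.0833333° lon, +5·0.0416667° lat → SW at lon 83.75°, lat 73.2083°.
Extended square 0, 5: +0·0.00833333° lon, +5·0.00416667° lat → SW at lon 83.75°, lat 73.2292°.
Cell spans 0.00833333° lon × 0.00416667° lat.
south 73.22917, north 73.23333.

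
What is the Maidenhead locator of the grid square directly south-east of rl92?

AL01

Longitude square 9; +1 → 10, wraps to 0, carry into field.
Longitude field R = 17; +1 → 18, wraps to 0 = A, wrapping around the antimeridian.
Latitude square 2; −1 → 1.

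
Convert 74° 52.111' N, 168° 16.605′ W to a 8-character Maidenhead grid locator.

Shift to the Maidenhead origin (180°W, 90°S): lon 11.72325, lat 164.86852.
Field: 11.72325/20 → 0 → A, 164.86852/10 → 16 → Q; chars AQ.
Square: 11.72325/2 → 5, 4.86852/1 → 4; chars 54.
Subsquare: 1.72325/0.0833333 → 20 → u, 0.86852/0.0416667 → 20 → u; chars uu.
Extended square: 0.05658/0.00833333 → 6, 0.03518/0.00416667 → 8; chars 68.

AQ54uu68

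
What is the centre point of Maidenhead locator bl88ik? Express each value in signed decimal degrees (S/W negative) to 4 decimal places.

28.4375, -143.2917

Field B=1, L=11: +1·20° lon, +11·10° lat → SW at lon -160°, lat 20°.
Square 8, 8: +8·2° lon, +8·1° lat → SW at lon -144°, lat 28°.
Subsquare i=8, k=10: +8·0.0833333° lon, +10·0.0416667° lat → SW at lon -143.333°, lat 28.4167°.
Cell spans 0.0833333° lon × 0.0416667° lat. Centre is SW corner plus half of each.
latitude 28.4375, longitude -143.2917.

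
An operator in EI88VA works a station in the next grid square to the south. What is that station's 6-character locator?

Latitude subsquare a = 0; −1 → -1, wraps to 23 = x, carry into square.
Latitude square 8; −1 → 7.
The longitude characters are unchanged.

EI87vx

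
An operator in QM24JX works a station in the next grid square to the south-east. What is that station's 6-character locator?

QM24kw

Longitude subsquare j = 9; +1 → 10 = k.
Latitude subsquare x = 23; −1 → 22 = w.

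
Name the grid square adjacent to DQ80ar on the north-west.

DQ70xs

Longitude subsquare a = 0; −1 → -1, wraps to 23 = x, carry into square.
Longitude square 8; −1 → 7.
Latitude subsquare r = 17; +1 → 18 = s.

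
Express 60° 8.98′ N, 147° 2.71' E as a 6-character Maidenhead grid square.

QP30md

Add 180° to longitude and 90° to latitude: 327.0452, 150.1497.
Field: 327.0452/20 → 16 → Q, 150.1497/10 → 15 → P; chars QP.
Square: 7.0452/2 → 3, 0.1497/1 → 0; chars 30.
Subsquare: 1.0452/0.0833333 → 12 → m, 0.1497/0.0416667 → 3 → d; chars md.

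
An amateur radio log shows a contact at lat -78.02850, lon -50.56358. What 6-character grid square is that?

GB41rx

Shift to the Maidenhead origin (180°W, 90°S): lon 129.4364, lat 11.9715.
Field: lon ⌊129.4364/20⌋ = 6 → G; lat ⌊11.9715/10⌋ = 1 → B.
Square: lon ⌊9.4364/2⌋ = 4; lat ⌊1.9715/1⌋ = 1.
Subsquare: lon ⌊1.4364/0.0833333⌋ = 17 → r; lat ⌊0.9715/0.0416667⌋ = 23 → x.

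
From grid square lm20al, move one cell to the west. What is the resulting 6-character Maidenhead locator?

LM10xl

Longitude subsquare a = 0; −1 → -1, wraps to 23 = x, carry into square.
Longitude square 2; −1 → 1.
The latitude characters are unchanged.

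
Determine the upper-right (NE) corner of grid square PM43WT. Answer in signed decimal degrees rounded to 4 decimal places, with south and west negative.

33.8333, 129.9167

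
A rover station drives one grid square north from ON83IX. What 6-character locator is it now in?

ON84ia

Latitude subsquare x = 23; +1 → 24, wraps to 0 = a, carry into square.
Latitude square 3; +1 → 4.
The longitude characters are unchanged.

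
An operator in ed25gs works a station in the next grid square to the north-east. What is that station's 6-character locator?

Longitude subsquare g = 6; +1 → 7 = h.
Latitude subsquare s = 18; +1 → 19 = t.

ED25ht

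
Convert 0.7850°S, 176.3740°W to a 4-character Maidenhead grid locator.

AI19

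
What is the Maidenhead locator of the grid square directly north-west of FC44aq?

FC34xr

Longitude subsquare a = 0; −1 → -1, wraps to 23 = x, carry into square.
Longitude square 4; −1 → 3.
Latitude subsquare q = 16; +1 → 17 = r.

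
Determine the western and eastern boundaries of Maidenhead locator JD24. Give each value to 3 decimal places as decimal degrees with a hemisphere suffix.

Field J=9, D=3: +9·20° lon, +3·10° lat → SW at lon 0°, lat -60°.
Square 2, 4: +2·2° lon, +4·1° lat → SW at lon 4°, lat -56°.
Cell spans 2° lon × 1° lat.
west 4.000° E, east 6.000° E.

4.000° E, 6.000° E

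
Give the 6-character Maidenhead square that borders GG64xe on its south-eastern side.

GG74ad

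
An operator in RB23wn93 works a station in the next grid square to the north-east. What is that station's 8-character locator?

Longitude extended square 9; +1 → 10, wraps to 0, carry into subsquare.
Longitude subsquare w = 22; +1 → 23 = x.
Latitude extended square 3; +1 → 4.

RB23xn04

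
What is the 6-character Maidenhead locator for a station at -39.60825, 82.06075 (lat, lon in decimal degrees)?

NF10aj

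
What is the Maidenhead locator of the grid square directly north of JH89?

JI80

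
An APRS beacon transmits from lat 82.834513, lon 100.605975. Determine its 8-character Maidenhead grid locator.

OR02hu20

Shift to the Maidenhead origin (180°W, 90°S): lon 280.60598, lat 172.83451.
Field: 280.60598/20 → 14 → O, 172.83451/10 → 17 → R; chars OR.
Square: 0.60598/2 → 0, 2.83451/1 → 2; chars 02.
Subsquare: 0.60598/0.0833333 → 7 → h, 0.83451/0.0416667 → 20 → u; chars hu.
Extended square: 0.02264/0.00833333 → 2, 0.00118/0.00416667 → 0; chars 20.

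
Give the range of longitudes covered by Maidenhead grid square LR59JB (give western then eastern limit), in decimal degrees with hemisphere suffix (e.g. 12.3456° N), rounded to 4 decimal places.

Field L=11, R=17: +11·20° lon, +17·10° lat → SW at lon 40°, lat 80°.
Square 5, 9: +5·2° lon, +9·1° lat → SW at lon 50°, lat 89°.
Subsquare j=9, b=1: +9·0.0833333° lon, +1·0.0416667° lat → SW at lon 50.75°, lat 89.0417°.
Cell spans 0.0833333° lon × 0.0416667° lat.
west 50.7500° E, east 50.8333° E.

50.7500° E, 50.8333° E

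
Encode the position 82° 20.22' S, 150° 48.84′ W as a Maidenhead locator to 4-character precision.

BA47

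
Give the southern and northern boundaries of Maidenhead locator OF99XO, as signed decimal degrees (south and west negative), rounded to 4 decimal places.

-30.4167, -30.3750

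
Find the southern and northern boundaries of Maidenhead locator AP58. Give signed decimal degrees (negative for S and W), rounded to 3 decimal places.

Field A=0, P=15: +0·20° lon, +15·10° lat → SW at lon -180°, lat 60°.
Square 5, 8: +5·2° lon, +8·1° lat → SW at lon -170°, lat 68°.
Cell spans 2° lon × 1° lat.
south 68.000, north 69.000.

68.000, 69.000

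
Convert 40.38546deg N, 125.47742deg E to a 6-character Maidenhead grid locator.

PN20rj

Offset from 180°W / 90°S: lon 305.4774°, lat 130.3855°.
Field: 305.4774/20 → 15 → P, 130.3855/10 → 13 → N; chars PN.
Square: 5.4774/2 → 2, 0.3855/1 → 0; chars 20.
Subsquare: 1.4774/0.0833333 → 17 → r, 0.3855/0.0416667 → 9 → j; chars rj.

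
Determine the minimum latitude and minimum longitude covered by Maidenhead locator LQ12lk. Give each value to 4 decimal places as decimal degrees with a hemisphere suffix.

72.4167° N, 42.9167° E

Field L=11, Q=16: +11·20° lon, +16·10° lat → SW at lon 40°, lat 70°.
Square 1, 2: +1·2° lon, +2·1° lat → SW at lon 42°, lat 72°.
Subsquare l=11, k=10: +11·0.0833333° lon, +10·0.0416667° lat → SW at lon 42.9167°, lat 72.4167°.
latitude 72.4167° N, longitude 42.9167° E.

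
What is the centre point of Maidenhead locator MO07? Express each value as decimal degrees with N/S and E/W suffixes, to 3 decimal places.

Field M=12, O=14: +12·20° lon, +14·10° lat → SW at lon 60°, lat 50°.
Square 0, 7: +0·2° lon, +7·1° lat → SW at lon 60°, lat 57°.
Cell spans 2° lon × 1° lat. Centre is SW corner plus half of each.
latitude 57.500° N, longitude 61.000° E.

57.500° N, 61.000° E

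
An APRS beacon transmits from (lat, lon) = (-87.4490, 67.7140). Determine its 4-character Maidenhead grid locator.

MA32

Add 180° to longitude and 90° to latitude: 247.71, 2.55.
Field: 247.71/20 → 12 → M, 2.55/10 → 0 → A; chars MA.
Square: 7.71/2 → 3, 2.55/1 → 2; chars 32.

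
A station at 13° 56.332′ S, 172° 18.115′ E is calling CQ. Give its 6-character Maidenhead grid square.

RH66db

Offset from 180°W / 90°S: lon 352.3019°, lat 76.0611°.
Field (20°×10°, letters A–R): 352.3019/20 → 17 → R, 76.0611/10 → 7 → H; chars RH.
Square (2°×1°, digits 0–9): 12.3019/2 → 6, 6.0611/1 → 6; chars 66.
Subsquare (5′×2.5′, letters a–x): 0.3019/0.0833333 → 3 → d, 0.0611/0.0416667 → 1 → b; chars db.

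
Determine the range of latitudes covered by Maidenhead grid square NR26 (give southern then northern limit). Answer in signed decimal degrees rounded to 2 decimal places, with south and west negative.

86.00, 87.00

Field N=13, R=17: +13·20° lon, +17·10° lat → SW at lon 80°, lat 80°.
Square 2, 6: +2·2° lon, +6·1° lat → SW at lon 84°, lat 86°.
Cell spans 2° lon × 1° lat.
south 86.00, north 87.00.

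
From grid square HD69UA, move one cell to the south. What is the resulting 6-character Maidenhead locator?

HD68ux

Latitude subsquare a = 0; −1 → -1, wraps to 23 = x, carry into square.
Latitude square 9; −1 → 8.
The longitude characters are unchanged.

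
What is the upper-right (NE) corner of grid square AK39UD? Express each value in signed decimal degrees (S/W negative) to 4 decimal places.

19.1667, -172.2500

Field A=0, K=10: +0·20° lon, +10·10° lat → SW at lon -180°, lat 10°.
Square 3, 9: +3·2° lon, +9·1° lat → SW at lon -174°, lat 19°.
Subsquare u=20, d=3: +20·0.0833333° lon, +3·0.0416667° lat → SW at lon -172.333°, lat 19.125°.
Cell spans 0.0833333° lon × 0.0416667° lat. NE corner is SW corner plus one full cell.
latitude 19.1667, longitude -172.2500.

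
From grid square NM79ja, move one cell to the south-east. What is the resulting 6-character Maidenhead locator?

Longitude subsquare j = 9; +1 → 10 = k.
Latitude subsquare a = 0; −1 → -1, wraps to 23 = x, carry into square.
Latitude square 9; −1 → 8.

NM78kx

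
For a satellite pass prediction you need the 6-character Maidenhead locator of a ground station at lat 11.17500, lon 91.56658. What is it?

Add 180° to longitude and 90° to latitude: 271.5666, 101.1750.
Field (20°×10°, letters A–R): 271.5666/20 → 13 → N, 101.1750/10 → 10 → K; chars NK.
Square (2°×1°, digits 0–9): 11.5666/2 → 5, 1.1750/1 → 1; chars 51.
Subsquare (5′×2.5′, letters a–x): 1.5666/0.0833333 → 18 → s, 0.1750/0.0416667 → 4 → e; chars se.

NK51se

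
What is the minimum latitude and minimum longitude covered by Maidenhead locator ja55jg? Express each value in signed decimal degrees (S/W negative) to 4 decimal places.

Field J=9, A=0: +9·20° lon, +0·10° lat → SW at lon 0°, lat -90°.
Square 5, 5: +5·2° lon, +5·1° lat → SW at lon 10°, lat -85°.
Subsquare j=9, g=6: +9·0.0833333° lon, +6·0.0416667° lat → SW at lon 10.75°, lat -84.75°.
latitude -84.7500, longitude 10.7500.

-84.7500, 10.7500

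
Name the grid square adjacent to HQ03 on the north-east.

Longitude square 0; +1 → 1.
Latitude square 3; +1 → 4.

HQ14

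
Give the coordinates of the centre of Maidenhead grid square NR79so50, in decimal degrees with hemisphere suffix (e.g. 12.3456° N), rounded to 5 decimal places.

Field N=13, R=17: +13·20° lon, +17·10° lat → SW at lon 80°, lat 80°.
Square 7, 9: +7·2° lon, +9·1° lat → SW at lon 94°, lat 89°.
Subsquare s=18, o=14: +18·0.0833333° lon, +14·0.0416667° lat → SW at lon 95.5°, lat 89.5833°.
Extended square 5, 0: +5·0.00833333° lon, +0·0.00416667° lat → SW at lon 95.5417°, lat 89.5833°.
Cell spans 0.00833333° lon × 0.00416667° lat. Centre is SW corner plus half of each.
latitude 89.58542° N, longitude 95.54583° E.

89.58542° N, 95.54583° E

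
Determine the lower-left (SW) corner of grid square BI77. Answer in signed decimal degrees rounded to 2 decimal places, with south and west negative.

Field B=1, I=8: +1·20° lon, +8·10° lat → SW at lon -160°, lat -10°.
Square 7, 7: +7·2° lon, +7·1° lat → SW at lon -146°, lat -3°.
latitude -3.00, longitude -146.00.

-3.00, -146.00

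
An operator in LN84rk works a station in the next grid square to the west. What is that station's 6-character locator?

Longitude subsquare r = 17; −1 → 16 = q.
The latitude characters are unchanged.

LN84qk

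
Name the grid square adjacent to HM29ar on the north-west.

HM19xs

Longitude subsquare a = 0; −1 → -1, wraps to 23 = x, carry into square.
Longitude square 2; −1 → 1.
Latitude subsquare r = 17; +1 → 18 = s.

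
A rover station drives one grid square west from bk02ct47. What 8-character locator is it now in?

BK02ct37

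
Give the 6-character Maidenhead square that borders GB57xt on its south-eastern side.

GB67as

Longitude subsquare x = 23; +1 → 24, wraps to 0 = a, carry into square.
Longitude square 5; +1 → 6.
Latitude subsquare t = 19; −1 → 18 = s.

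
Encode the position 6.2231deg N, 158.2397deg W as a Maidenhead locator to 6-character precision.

BJ06vf

Offset from 180°W / 90°S: lon 21.7603°, lat 96.2231°.
Field: 21.7603/20 → 1 → B, 96.2231/10 → 9 → J; chars BJ.
Square: 1.7603/2 → 0, 6.2231/1 → 6; chars 06.
Subsquare: 1.7603/0.0833333 → 21 → v, 0.2231/0.0416667 → 5 → f; chars vf.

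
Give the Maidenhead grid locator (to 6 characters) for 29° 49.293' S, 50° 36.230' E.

LG50he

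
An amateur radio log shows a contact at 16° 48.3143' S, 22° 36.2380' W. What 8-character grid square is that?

Add 180° to longitude and 90° to latitude: 157.39603, 73.19476.
Field (20°×10°, letters A–R): lon ⌊157.39603/20⌋ = 7 → H; lat ⌊73.19476/10⌋ = 7 → H.
Square (2°×1°, digits 0–9): lon ⌊17.39603/2⌋ = 8; lat ⌊3.19476/1⌋ = 3.
Subsquare (5′×2.5′, letters a–x): lon ⌊1.39603/0.0833333⌋ = 16 → q; lat ⌊0.19476/0.0416667⌋ = 4 → e.
Extended square (30″×15″, digits 0–9): lon ⌊0.06270/0.00833333⌋ = 7; lat ⌊0.02809/0.00416667⌋ = 6.

HH83qe76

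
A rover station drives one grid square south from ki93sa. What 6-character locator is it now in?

Latitude subsquare a = 0; −1 → -1, wraps to 23 = x, carry into square.
Latitude square 3; −1 → 2.
The longitude characters are unchanged.

KI92sx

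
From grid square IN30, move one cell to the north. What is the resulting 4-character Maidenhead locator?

IN31

Latitude square 0; +1 → 1.
The longitude characters are unchanged.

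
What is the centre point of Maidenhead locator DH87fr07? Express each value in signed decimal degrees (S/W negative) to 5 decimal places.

-12.26042, -103.57917

Field D=3, H=7: +3·20° lon, +7·10° lat → SW at lon -120°, lat -20°.
Square 8, 7: +8·2° lon, +7·1° lat → SW at lon -104°, lat -13°.
Subsquare f=5, r=17: +5·0.0833333° lon, +17·0.0416667° lat → SW at lon -103.583°, lat -12.2917°.
Extended square 0, 7: +0·0.00833333° lon, +7·0.00416667° lat → SW at lon -103.583°, lat -12.2625°.
Cell spans 0.00833333° lon × 0.00416667° lat. Centre is SW corner plus half of each.
latitude -12.26042, longitude -103.57917.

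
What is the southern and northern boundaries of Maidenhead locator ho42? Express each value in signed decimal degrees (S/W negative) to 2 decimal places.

Field H=7, O=14: +7·20° lon, +14·10° lat → SW at lon -40°, lat 50°.
Square 4, 2: +4·2° lon, +2·1° lat → SW at lon -32°, lat 52°.
Cell spans 2° lon × 1° lat.
south 52.00, north 53.00.

52.00, 53.00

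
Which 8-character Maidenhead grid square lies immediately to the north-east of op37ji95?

OP37ki06

Longitude extended square 9; +1 → 10, wraps to 0, carry into subsquare.
Longitude subsquare j = 9; +1 → 10 = k.
Latitude extended square 5; +1 → 6.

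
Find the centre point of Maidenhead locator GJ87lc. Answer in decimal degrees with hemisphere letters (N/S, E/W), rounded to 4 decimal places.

7.1042° N, 43.0417° W

Field G=6, J=9: +6·20° lon, +9·10° lat → SW at lon -60°, lat 0°.
Square 8, 7: +8·2° lon, +7·1° lat → SW at lon -44°, lat 7°.
Subsquare l=11, c=2: +11·0.0833333° lon, +2·0.0416667° lat → SW at lon -43.0833°, lat 7.08333°.
Cell spans 0.0833333° lon × 0.0416667° lat. Centre is SW corner plus half of each.
latitude 7.1042° N, longitude 43.0417° W.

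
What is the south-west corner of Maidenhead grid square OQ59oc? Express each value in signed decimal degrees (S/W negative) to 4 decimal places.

79.0833, 111.1667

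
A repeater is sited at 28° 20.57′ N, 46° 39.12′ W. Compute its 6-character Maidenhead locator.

GL68qi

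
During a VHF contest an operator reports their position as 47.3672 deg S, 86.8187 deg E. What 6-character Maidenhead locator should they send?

NE32jp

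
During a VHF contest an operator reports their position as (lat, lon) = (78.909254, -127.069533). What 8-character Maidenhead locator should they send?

CQ68lv18

Offset from 180°W / 90°S: lon 52.93047°, lat 168.90925°.
Field: lon ⌊52.93047/20⌋ = 2 → C; lat ⌊168.90925/10⌋ = 16 → Q.
Square: lon ⌊12.93047/2⌋ = 6; lat ⌊8.90925/1⌋ = 8.
Subsquare: lon ⌊0.93047/0.0833333⌋ = 11 → l; lat ⌊0.90925/0.0416667⌋ = 21 → v.
Extended square: lon ⌊0.01380/0.00833333⌋ = 1; lat ⌊0.03425/0.00416667⌋ = 8.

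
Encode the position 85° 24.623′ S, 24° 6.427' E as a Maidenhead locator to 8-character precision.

KA24bo21

Add 180° to longitude and 90° to latitude: 204.10712, 4.58962.
Field: lon ⌊204.10712/20⌋ = 10 → K; lat ⌊4.58962/10⌋ = 0 → A.
Square: lon ⌊4.10712/2⌋ = 2; lat ⌊4.58962/1⌋ = 4.
Subsquare: lon ⌊0.10712/0.0833333⌋ = 1 → b; lat ⌊0.58962/0.0416667⌋ = 14 → o.
Extended square: lon ⌊0.02378/0.00833333⌋ = 2; lat ⌊0.00628/0.00416667⌋ = 1.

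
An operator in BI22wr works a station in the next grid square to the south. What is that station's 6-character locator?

Latitude subsquare r = 17; −1 → 16 = q.
The longitude characters are unchanged.

BI22wq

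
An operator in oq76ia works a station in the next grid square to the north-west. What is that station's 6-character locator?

Longitude subsquare i = 8; −1 → 7 = h.
Latitude subsquare a = 0; +1 → 1 = b.

OQ76hb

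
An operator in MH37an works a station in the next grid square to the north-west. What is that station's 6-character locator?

MH27xo

Longitude subsquare a = 0; −1 → -1, wraps to 23 = x, carry into square.
Longitude square 3; −1 → 2.
Latitude subsquare n = 13; +1 → 14 = o.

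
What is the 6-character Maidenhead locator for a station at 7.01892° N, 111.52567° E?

OJ57sa

Shift to the Maidenhead origin (180°W, 90°S): lon 291.5257, lat 97.0189.
Field: lon ⌊291.5257/20⌋ = 14 → O; lat ⌊97.0189/10⌋ = 9 → J.
Square: lon ⌊11.5257/2⌋ = 5; lat ⌊7.0189/1⌋ = 7.
Subsquare: lon ⌊1.5257/0.0833333⌋ = 18 → s; lat ⌊0.0189/0.0416667⌋ = 0 → a.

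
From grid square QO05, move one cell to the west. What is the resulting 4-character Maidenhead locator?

PO95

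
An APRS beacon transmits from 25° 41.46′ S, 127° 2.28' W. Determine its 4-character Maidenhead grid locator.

CG64

Shift to the Maidenhead origin (180°W, 90°S): lon 52.96, lat 64.31.
Field (20°×10°, letters A–R): lon ⌊52.96/20⌋ = 2 → C; lat ⌊64.31/10⌋ = 6 → G.
Square (2°×1°, digits 0–9): lon ⌊12.96/2⌋ = 6; lat ⌊4.31/1⌋ = 4.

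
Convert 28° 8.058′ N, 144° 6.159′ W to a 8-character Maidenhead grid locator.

Shift to the Maidenhead origin (180°W, 90°S): lon 35.89735, lat 118.13430.
Field: lon ⌊35.89735/20⌋ = 1 → B; lat ⌊118.13430/10⌋ = 11 → L.
Square: lon ⌊15.89735/2⌋ = 7; lat ⌊8.13430/1⌋ = 8.
Subsquare: lon ⌊1.89735/0.0833333⌋ = 22 → w; lat ⌊0.13430/0.0416667⌋ = 3 → d.
Extended square: lon ⌊0.06402/0.00833333⌋ = 7; lat ⌊0.00930/0.00416667⌋ = 2.

BL78wd72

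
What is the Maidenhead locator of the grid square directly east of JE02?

JE12

Longitude square 0; +1 → 1.
The latitude characters are unchanged.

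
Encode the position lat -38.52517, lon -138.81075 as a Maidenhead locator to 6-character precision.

Add 180° to longitude and 90° to latitude: 41.1892, 51.4748.
Field (20°×10°, letters A–R): 41.1892/20 → 2 → C, 51.4748/10 → 5 → F; chars CF.
Square (2°×1°, digits 0–9): 1.1892/2 → 0, 1.4748/1 → 1; chars 01.
Subsquare (5′×2.5′, letters a–x): 1.1892/0.0833333 → 14 → o, 0.4748/0.0416667 → 11 → l; chars ol.

CF01ol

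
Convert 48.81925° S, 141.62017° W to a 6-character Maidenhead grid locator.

Offset from 180°W / 90°S: lon 38.3798°, lat 41.1808°.
Field (20°×10°, letters A–R): lon ⌊38.3798/20⌋ = 1 → B; lat ⌊41.1808/10⌋ = 4 → E.
Square (2°×1°, digits 0–9): lon ⌊18.3798/2⌋ = 9; lat ⌊1.1808/1⌋ = 1.
Subsquare (5′×2.5′, letters a–x): lon ⌊0.3798/0.0833333⌋ = 4 → e; lat ⌊0.1808/0.0416667⌋ = 4 → e.

BE91ee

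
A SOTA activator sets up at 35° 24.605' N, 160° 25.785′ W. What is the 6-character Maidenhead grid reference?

Add 180° to longitude and 90° to latitude: 19.5702, 125.4101.
Field: 19.5702/20 → 0 → A, 125.4101/10 → 12 → M; chars AM.
Square: 19.5702/2 → 9, 5.4101/1 → 5; chars 95.
Subsquare: 1.5702/0.0833333 → 18 → s, 0.4101/0.0416667 → 9 → j; chars sj.

AM95sj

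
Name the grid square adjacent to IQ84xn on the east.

IQ94an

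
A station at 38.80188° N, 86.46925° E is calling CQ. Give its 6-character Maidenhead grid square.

NM38ft

Add 180° to longitude and 90° to latitude: 266.4692, 128.8019.
Field: 266.4692/20 → 13 → N, 128.8019/10 → 12 → M; chars NM.
Square: 6.4692/2 → 3, 8.8019/1 → 8; chars 38.
Subsquare: 0.4692/0.0833333 → 5 → f, 0.8019/0.0416667 → 19 → t; chars ft.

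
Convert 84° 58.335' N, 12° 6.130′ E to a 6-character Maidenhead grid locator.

JR64bx

Add 180° to longitude and 90° to latitude: 192.1022, 174.9723.
Field: lon ⌊192.1022/20⌋ = 9 → J; lat ⌊174.9723/10⌋ = 17 → R.
Square: lon ⌊12.1022/2⌋ = 6; lat ⌊4.9723/1⌋ = 4.
Subsquare: lon ⌊0.1022/0.0833333⌋ = 1 → b; lat ⌊0.9723/0.0416667⌋ = 23 → x.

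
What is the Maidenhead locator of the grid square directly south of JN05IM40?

Latitude extended square 0; −1 → -1, wraps to 9, carry into subsquare.
Latitude subsquare m = 12; −1 → 11 = l.
The longitude characters are unchanged.

JN05il49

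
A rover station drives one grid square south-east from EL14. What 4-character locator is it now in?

EL23

Longitude square 1; +1 → 2.
Latitude square 4; −1 → 3.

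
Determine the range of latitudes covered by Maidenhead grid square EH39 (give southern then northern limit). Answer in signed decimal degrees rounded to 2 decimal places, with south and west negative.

Field E=4, H=7: +4·20° lon, +7·10° lat → SW at lon -100°, lat -20°.
Square 3, 9: +3·2° lon, +9·1° lat → SW at lon -94°, lat -11°.
Cell spans 2° lon × 1° lat.
south -11.00, north -10.00.

-11.00, -10.00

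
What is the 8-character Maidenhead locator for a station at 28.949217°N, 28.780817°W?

HL58ow67

Shift to the Maidenhead origin (180°W, 90°S): lon 151.21918, lat 118.94922.
Field (20°×10°, letters A–R): 151.21918/20 → 7 → H, 118.94922/10 → 11 → L; chars HL.
Square (2°×1°, digits 0–9): 11.21918/2 → 5, 8.94922/1 → 8; chars 58.
Subsquare (5′×2.5′, letters a–x): 1.21918/0.0833333 → 14 → o, 0.94922/0.0416667 → 22 → w; chars ow.
Extended square (30″×15″, digits 0–9): 0.05252/0.00833333 → 6, 0.03255/0.00416667 → 7; chars 67.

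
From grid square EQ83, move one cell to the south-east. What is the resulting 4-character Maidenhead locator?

Longitude square 8; +1 → 9.
Latitude square 3; −1 → 2.

EQ92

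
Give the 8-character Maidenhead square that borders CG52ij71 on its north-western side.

CG52ij62

Longitude extended square 7; −1 → 6.
Latitude extended square 1; +1 → 2.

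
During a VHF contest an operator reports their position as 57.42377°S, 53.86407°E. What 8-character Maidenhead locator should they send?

Offset from 180°W / 90°S: lon 233.86407°, lat 32.57623°.
Field (20°×10°, letters A–R): 233.86407/20 → 11 → L, 32.57623/10 → 3 → D; chars LD.
Square (2°×1°, digits 0–9): 13.86407/2 → 6, 2.57623/1 → 2; chars 62.
Subsquare (5′×2.5′, letters a–x): 1.86407/0.0833333 → 22 → w, 0.57623/0.0416667 → 13 → n; chars wn.
Extended square (30″×15″, digits 0–9): 0.03074/0.00833333 → 3, 0.03456/0.00416667 → 8; chars 38.

LD62wn38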